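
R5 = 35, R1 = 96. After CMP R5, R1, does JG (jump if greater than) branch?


Trace:
  R5 = 35, R1 = 96
  CMP R5, R1  → compares 35 vs 96
  JG checks: is 35 greater than 96?
  35 < 96, so condition is false
Branch taken: No

No


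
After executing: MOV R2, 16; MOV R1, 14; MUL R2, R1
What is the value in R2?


Register state trace:
  MOV R2, 16  → R2 = 16
  MOV R1, 14  → R1 = 14
  MUL R2, R1  → R2 = 16 * 14 = 224
Final: R2 = 224

224


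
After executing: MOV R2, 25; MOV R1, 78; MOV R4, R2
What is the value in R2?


Register state trace:
  MOV R2, 25  → R2 = 25
  MOV R1, 78  → R1 = 78
  MOV R4, R2  → R4 = 25
Final: R2 = 25

25


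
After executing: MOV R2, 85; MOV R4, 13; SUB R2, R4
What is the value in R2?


Register state trace:
  MOV R2, 85  → R2 = 85
  MOV R4, 13  → R4 = 13
  SUB R2, R4  → R2 = 85 - 13 = 72
Final: R2 = 72

72


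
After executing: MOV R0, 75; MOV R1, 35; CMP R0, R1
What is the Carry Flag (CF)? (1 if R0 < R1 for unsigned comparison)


Register state trace:
  MOV R0, 75  → R0 = 75
  MOV R1, 35  → R1 = 35
  CMP R0, R1  → unsigned 75 - 35: no borrow
  75 >= 35, so CF = 0
CF = 0

0


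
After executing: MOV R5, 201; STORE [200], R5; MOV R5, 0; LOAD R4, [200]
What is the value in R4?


Register and memory trace:
  MOV R5, 201  → R5 = 201
  STORE [200], R5  → mem[200] = 201
  MOV R5, 0  → R5 = 0
  LOAD R4, [200]  → R4 = mem[200] = 201
Final: R4 = 201

201


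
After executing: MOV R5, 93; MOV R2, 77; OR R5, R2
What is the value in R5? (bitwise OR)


Register state trace:
  MOV R5, 93  → R5 = 93 (0b01011101)
  MOV R2, 77  → R2 = 77 (0b01001101)
  OR R5, R2   → R5 = 93 OR 77 = 93 (0b01011101)
Final: R5 = 93

93


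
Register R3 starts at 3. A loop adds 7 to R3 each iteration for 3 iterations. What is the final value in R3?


Starting value: R3 = 3
  Iter 1: R3 = 3 + 7 = 10
  Iter 2: R3 = 10 + 7 = 17
  Iter 3: R3 = 17 + 7 = 24
Final: R3 = 24

24


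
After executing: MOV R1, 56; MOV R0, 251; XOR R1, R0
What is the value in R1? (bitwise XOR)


Register state trace:
  MOV R1, 56  → R1 = 56 (0b00111000)
  MOV R0, 251  → R0 = 251 (0b11111011)
  XOR R1, R0  → R1 = 56 XOR 251 = 195 (0b11000011)
Final: R1 = 195

195


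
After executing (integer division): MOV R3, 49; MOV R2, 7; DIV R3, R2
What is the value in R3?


Register state trace:
  MOV R3, 49  → R3 = 49
  MOV R2, 7  → R2 = 7
  DIV R3, R2  → R3 = 49 // 7 = 7
Final: R3 = 7

7


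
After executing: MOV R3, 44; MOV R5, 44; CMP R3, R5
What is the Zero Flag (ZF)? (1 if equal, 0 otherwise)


Register state trace:
  MOV R3, 44  → R3 = 44
  MOV R5, 44  → R5 = 44
  CMP R3, R5  → computes 44 - 44 = 0
  Result is zero, so values are equal
ZF = 1

1


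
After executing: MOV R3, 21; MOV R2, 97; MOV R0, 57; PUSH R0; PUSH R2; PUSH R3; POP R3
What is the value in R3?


Stack trace (top is rightmost):
  MOV R3, 21  → R3 = 21
  MOV R2, 97  → R2 = 97
  MOV R0, 57  → R0 = 57
  PUSH R0  → stack: [57]
  PUSH R2  → stack: [57, 97]
  PUSH R3  → stack: [57, 97, 21]
  POP R3  → R3 = 21, stack: [57, 97]
Final: R3 = 21

21


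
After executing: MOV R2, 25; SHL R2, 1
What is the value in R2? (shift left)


Register state trace:
  MOV R2, 25  → R2 = 25
  SHL R2, 1  → R2 = 25 << 1 = 25 * 2^1 = 50
Final: R2 = 50

50


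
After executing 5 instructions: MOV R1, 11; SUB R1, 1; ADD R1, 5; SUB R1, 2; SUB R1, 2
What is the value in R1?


Register state trace:
  MOV R1, 11  → R1 = 11
  SUB R1, 1  → R1 = 11 - 1 = 10
  ADD R1, 5  → R1 = 10 + 5 = 15
  SUB R1, 2  → R1 = 15 - 2 = 13
  SUB R1, 2  → R1 = 13 - 2 = 11
Final: R1 = 11

11


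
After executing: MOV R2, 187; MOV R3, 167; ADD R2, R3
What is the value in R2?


Register state trace:
  MOV R2, 187  → R2 = 187
  MOV R3, 167  → R3 = 167
  ADD R2, R3  → R2 = 187 + 167 = 354
Final: R2 = 354

354


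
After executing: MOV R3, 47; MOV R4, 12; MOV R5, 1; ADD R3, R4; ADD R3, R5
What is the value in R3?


Register state trace:
  MOV R3, 47  → R3 = 47
  MOV R4, 12  → R4 = 12
  MOV R5, 1  → R5 = 1
  ADD R3, R4  → R3 = 47 + 12 = 59
  ADD R3, R5  → R3 = 59 + 1 = 60
Final: R3 = 60

60


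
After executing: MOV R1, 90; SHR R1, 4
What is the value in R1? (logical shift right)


Register state trace:
  MOV R1, 90  → R1 = 90
  SHR R1, 4  → R1 = 90 >> 4 = 90 // 2^4 = 5
Final: R1 = 5

5


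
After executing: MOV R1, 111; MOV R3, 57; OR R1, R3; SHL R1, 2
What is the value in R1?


Register state trace:
  MOV R1, 111  → R1 = 111 (0b01101111)
  MOV R3, 57  → R3 = 57 (0b00111001)
  OR R1, R3  → R1 = 111 OR 57 = 127 (0b01111111)
  SHL R1, 2  → R1 = 127 << 2 = 508
Final: R1 = 508

508


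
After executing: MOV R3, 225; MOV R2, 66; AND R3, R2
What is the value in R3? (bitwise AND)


Register state trace:
  MOV R3, 225  → R3 = 225 (0b11100001)
  MOV R2, 66  → R2 = 66 (0b01000010)
  AND R3, R2  → R3 = 225 AND 66 = 64 (0b01000000)
Final: R3 = 64

64


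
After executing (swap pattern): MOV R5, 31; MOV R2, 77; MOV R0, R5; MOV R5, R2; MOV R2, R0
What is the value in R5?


Register state trace (swap pattern):
  MOV R5, 31  → R5 = 31
  MOV R2, 77  → R2 = 77
  MOV R0, R5  → R0 = 31  (save R5)
  MOV R5, R2  → R5 = 77  (R5 gets R2's value)
  MOV R2, R0  → R2 = 31  (R2 gets saved value)
Final: R5 = 77

77


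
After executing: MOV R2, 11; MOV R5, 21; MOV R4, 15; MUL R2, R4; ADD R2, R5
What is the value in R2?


Register state trace:
  MOV R2, 11  → R2 = 11
  MOV R5, 21  → R5 = 21
  MOV R4, 15  → R4 = 15
  MUL R2, R4  → R2 = 11 * 15 = 165
  ADD R2, R5  → R2 = 165 + 21 = 186
Final: R2 = 186

186


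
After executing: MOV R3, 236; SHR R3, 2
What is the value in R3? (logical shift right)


Register state trace:
  MOV R3, 236  → R3 = 236
  SHR R3, 2  → R3 = 236 >> 2 = 236 // 2^2 = 59
Final: R3 = 59

59


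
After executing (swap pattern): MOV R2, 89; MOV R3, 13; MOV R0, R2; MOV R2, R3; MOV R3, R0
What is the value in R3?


Register state trace (swap pattern):
  MOV R2, 89  → R2 = 89
  MOV R3, 13  → R3 = 13
  MOV R0, R2  → R0 = 89  (save R2)
  MOV R2, R3  → R2 = 13  (R2 gets R3's value)
  MOV R3, R0  → R3 = 89  (R3 gets saved value)
Final: R3 = 89

89


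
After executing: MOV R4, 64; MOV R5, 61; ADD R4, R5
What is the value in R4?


Register state trace:
  MOV R4, 64  → R4 = 64
  MOV R5, 61  → R5 = 61
  ADD R4, R5  → R4 = 64 + 61 = 125
Final: R4 = 125

125


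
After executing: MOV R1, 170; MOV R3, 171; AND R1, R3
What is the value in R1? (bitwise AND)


Register state trace:
  MOV R1, 170  → R1 = 170 (0b10101010)
  MOV R3, 171  → R3 = 171 (0b10101011)
  AND R1, R3  → R1 = 170 AND 171 = 170 (0b10101010)
Final: R1 = 170

170


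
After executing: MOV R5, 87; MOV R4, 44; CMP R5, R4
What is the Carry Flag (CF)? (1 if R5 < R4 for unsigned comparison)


Register state trace:
  MOV R5, 87  → R5 = 87
  MOV R4, 44  → R4 = 44
  CMP R5, R4  → unsigned 87 - 44: no borrow
  87 >= 44, so CF = 0
CF = 0

0


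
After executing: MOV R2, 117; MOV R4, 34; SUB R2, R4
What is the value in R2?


Register state trace:
  MOV R2, 117  → R2 = 117
  MOV R4, 34  → R4 = 34
  SUB R2, R4  → R2 = 117 - 34 = 83
Final: R2 = 83

83


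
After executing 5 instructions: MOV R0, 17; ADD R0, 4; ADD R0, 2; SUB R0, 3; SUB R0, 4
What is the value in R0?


Register state trace:
  MOV R0, 17  → R0 = 17
  ADD R0, 4  → R0 = 17 + 4 = 21
  ADD R0, 2  → R0 = 21 + 2 = 23
  SUB R0, 3  → R0 = 23 - 3 = 20
  SUB R0, 4  → R0 = 20 - 4 = 16
Final: R0 = 16

16


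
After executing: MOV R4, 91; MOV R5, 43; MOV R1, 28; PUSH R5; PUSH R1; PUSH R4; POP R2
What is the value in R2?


Stack trace (top is rightmost):
  MOV R4, 91  → R4 = 91
  MOV R5, 43  → R5 = 43
  MOV R1, 28  → R1 = 28
  PUSH R5  → stack: [43]
  PUSH R1  → stack: [43, 28]
  PUSH R4  → stack: [43, 28, 91]
  POP R2  → R2 = 91, stack: [43, 28]
Final: R2 = 91

91


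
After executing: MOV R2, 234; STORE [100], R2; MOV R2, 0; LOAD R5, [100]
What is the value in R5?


Register and memory trace:
  MOV R2, 234  → R2 = 234
  STORE [100], R2  → mem[100] = 234
  MOV R2, 0  → R2 = 0
  LOAD R5, [100]  → R5 = mem[100] = 234
Final: R5 = 234

234


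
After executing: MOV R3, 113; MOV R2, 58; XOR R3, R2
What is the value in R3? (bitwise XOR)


Register state trace:
  MOV R3, 113  → R3 = 113 (0b01110001)
  MOV R2, 58  → R2 = 58 (0b00111010)
  XOR R3, R2  → R3 = 113 XOR 58 = 75 (0b01001011)
Final: R3 = 75

75


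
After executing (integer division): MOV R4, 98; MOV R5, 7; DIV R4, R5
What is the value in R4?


Register state trace:
  MOV R4, 98  → R4 = 98
  MOV R5, 7  → R5 = 7
  DIV R4, R5  → R4 = 98 // 7 = 14
Final: R4 = 14

14


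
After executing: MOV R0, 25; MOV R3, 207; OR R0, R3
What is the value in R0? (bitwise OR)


Register state trace:
  MOV R0, 25  → R0 = 25 (0b00011001)
  MOV R3, 207  → R3 = 207 (0b11001111)
  OR R0, R3   → R0 = 25 OR 207 = 223 (0b11011111)
Final: R0 = 223

223


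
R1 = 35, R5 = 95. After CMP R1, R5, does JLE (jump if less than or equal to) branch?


Trace:
  R1 = 35, R5 = 95
  CMP R1, R5  → compares 35 vs 95
  JLE checks: is 35 less than or equal to 95?
  35 < 95, so condition is true
Branch taken: Yes

Yes


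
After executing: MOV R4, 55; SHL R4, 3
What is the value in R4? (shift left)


Register state trace:
  MOV R4, 55  → R4 = 55
  SHL R4, 3  → R4 = 55 << 3 = 55 * 2^3 = 440
Final: R4 = 440

440


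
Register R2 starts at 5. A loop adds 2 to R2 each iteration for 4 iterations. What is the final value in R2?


Starting value: R2 = 5
  Iter 1: R2 = 5 + 2 = 7
  Iter 2: R2 = 7 + 2 = 9
  Iter 3: R2 = 9 + 2 = 11
  Iter 4: R2 = 11 + 2 = 13
Final: R2 = 13

13


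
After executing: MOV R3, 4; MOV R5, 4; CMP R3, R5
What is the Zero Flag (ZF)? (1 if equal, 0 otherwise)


Register state trace:
  MOV R3, 4  → R3 = 4
  MOV R5, 4  → R5 = 4
  CMP R3, R5  → computes 4 - 4 = 0
  Result is zero, so values are equal
ZF = 1

1


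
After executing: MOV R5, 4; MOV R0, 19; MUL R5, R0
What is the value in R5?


Register state trace:
  MOV R5, 4  → R5 = 4
  MOV R0, 19  → R0 = 19
  MUL R5, R0  → R5 = 4 * 19 = 76
Final: R5 = 76

76


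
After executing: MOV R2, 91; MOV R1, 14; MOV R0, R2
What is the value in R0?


Register state trace:
  MOV R2, 91  → R2 = 91
  MOV R1, 14  → R1 = 14
  MOV R0, R2  → R0 = 91
Final: R0 = 91

91


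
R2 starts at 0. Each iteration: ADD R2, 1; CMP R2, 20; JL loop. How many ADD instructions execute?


Loop trace (R2 starts at 0, target 20, step 1):
  ADD #1: R2 = 0 + 1 = 1  → 1 < 20, loop
  ADD #2: R2 = 1 + 1 = 2  → 2 < 20, loop
  ADD #3: R2 = 2 + 1 = 3  → 3 < 20, loop
  ADD #4: R2 = 3 + 1 = 4  → 4 < 20, loop
  ADD #5: R2 = 4 + 1 = 5  → 5 < 20, loop
  ADD #6: R2 = 5 + 1 = 6  → 6 < 20, loop
  ADD #7: R2 = 6 + 1 = 7  → 7 < 20, loop
  ADD #8: R2 = 7 + 1 = 8  → 8 < 20, loop
  ADD #9: R2 = 8 + 1 = 9  → 9 < 20, loop
  ADD #10: R2 = 9 + 1 = 10  → 10 < 20, loop
  ADD #11: R2 = 10 + 1 = 11  → 11 < 20, loop
  ADD #12: R2 = 11 + 1 = 12  → 12 < 20, loop
  ADD #13: R2 = 12 + 1 = 13  → 13 < 20, loop
  ADD #14: R2 = 13 + 1 = 14  → 14 < 20, loop
  ADD #15: R2 = 14 + 1 = 15  → 15 < 20, loop
  ADD #16: R2 = 15 + 1 = 16  → 16 < 20, loop
  ADD #17: R2 = 16 + 1 = 17  → 17 < 20, loop
  ADD #18: R2 = 17 + 1 = 18  → 18 < 20, loop
  ADD #19: R2 = 18 + 1 = 19  → 19 < 20, loop
  ADD #20: R2 = 19 + 1 = 20  → 20 >= 20, exit
Total ADD instructions: 20

20


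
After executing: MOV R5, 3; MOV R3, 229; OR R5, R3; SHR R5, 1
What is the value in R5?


Register state trace:
  MOV R5, 3  → R5 = 3 (0b00000011)
  MOV R3, 229  → R3 = 229 (0b11100101)
  OR R5, R3  → R5 = 3 OR 229 = 231 (0b11100111)
  SHR R5, 1  → R5 = 231 >> 1 = 115
Final: R5 = 115

115


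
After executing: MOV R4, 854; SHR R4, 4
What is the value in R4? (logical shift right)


Register state trace:
  MOV R4, 854  → R4 = 854
  SHR R4, 4  → R4 = 854 >> 4 = 854 // 2^4 = 53
Final: R4 = 53

53


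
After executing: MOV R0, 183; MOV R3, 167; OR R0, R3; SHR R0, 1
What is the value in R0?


Register state trace:
  MOV R0, 183  → R0 = 183 (0b10110111)
  MOV R3, 167  → R3 = 167 (0b10100111)
  OR R0, R3  → R0 = 183 OR 167 = 183 (0b10110111)
  SHR R0, 1  → R0 = 183 >> 1 = 91
Final: R0 = 91

91


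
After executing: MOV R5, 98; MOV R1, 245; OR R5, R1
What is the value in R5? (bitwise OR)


Register state trace:
  MOV R5, 98  → R5 = 98 (0b01100010)
  MOV R1, 245  → R1 = 245 (0b11110101)
  OR R5, R1   → R5 = 98 OR 245 = 247 (0b11110111)
Final: R5 = 247

247


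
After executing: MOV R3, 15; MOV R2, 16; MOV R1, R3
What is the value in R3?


Register state trace:
  MOV R3, 15  → R3 = 15
  MOV R2, 16  → R2 = 16
  MOV R1, R3  → R1 = 15
Final: R3 = 15

15


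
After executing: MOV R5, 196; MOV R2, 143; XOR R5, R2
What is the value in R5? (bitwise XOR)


Register state trace:
  MOV R5, 196  → R5 = 196 (0b11000100)
  MOV R2, 143  → R2 = 143 (0b10001111)
  XOR R5, R2  → R5 = 196 XOR 143 = 75 (0b01001011)
Final: R5 = 75

75


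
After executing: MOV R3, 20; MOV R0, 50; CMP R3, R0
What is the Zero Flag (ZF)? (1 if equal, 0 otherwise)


Register state trace:
  MOV R3, 20  → R3 = 20
  MOV R0, 50  → R0 = 50
  CMP R3, R0  → computes 20 - 50 = -30
  Result is nonzero, so values are not equal
ZF = 0

0


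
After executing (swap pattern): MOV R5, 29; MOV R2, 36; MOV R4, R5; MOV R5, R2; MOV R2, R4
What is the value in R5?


Register state trace (swap pattern):
  MOV R5, 29  → R5 = 29
  MOV R2, 36  → R2 = 36
  MOV R4, R5  → R4 = 29  (save R5)
  MOV R5, R2  → R5 = 36  (R5 gets R2's value)
  MOV R2, R4  → R2 = 29  (R2 gets saved value)
Final: R5 = 36

36


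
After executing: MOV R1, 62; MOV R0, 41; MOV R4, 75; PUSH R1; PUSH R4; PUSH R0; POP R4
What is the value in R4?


Stack trace (top is rightmost):
  MOV R1, 62  → R1 = 62
  MOV R0, 41  → R0 = 41
  MOV R4, 75  → R4 = 75
  PUSH R1  → stack: [62]
  PUSH R4  → stack: [62, 75]
  PUSH R0  → stack: [62, 75, 41]
  POP R4  → R4 = 41, stack: [62, 75]
Final: R4 = 41

41


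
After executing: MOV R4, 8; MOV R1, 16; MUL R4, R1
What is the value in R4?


Register state trace:
  MOV R4, 8  → R4 = 8
  MOV R1, 16  → R1 = 16
  MUL R4, R1  → R4 = 8 * 16 = 128
Final: R4 = 128

128


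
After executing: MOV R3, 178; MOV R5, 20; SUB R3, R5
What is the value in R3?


Register state trace:
  MOV R3, 178  → R3 = 178
  MOV R5, 20  → R5 = 20
  SUB R3, R5  → R3 = 178 - 20 = 158
Final: R3 = 158

158


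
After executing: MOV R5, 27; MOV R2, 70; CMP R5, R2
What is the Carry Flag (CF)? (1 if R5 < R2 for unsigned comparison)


Register state trace:
  MOV R5, 27  → R5 = 27
  MOV R2, 70  → R2 = 70
  CMP R5, R2  → unsigned 27 - 70: borrow occurs
  27 < 70, so CF = 1
CF = 1

1


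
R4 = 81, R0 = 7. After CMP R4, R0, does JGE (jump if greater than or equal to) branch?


Trace:
  R4 = 81, R0 = 7
  CMP R4, R0  → compares 81 vs 7
  JGE checks: is 81 greater than or equal to 7?
  81 > 7, so condition is true
Branch taken: Yes

Yes


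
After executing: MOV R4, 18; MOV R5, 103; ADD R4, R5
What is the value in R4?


Register state trace:
  MOV R4, 18  → R4 = 18
  MOV R5, 103  → R5 = 103
  ADD R4, R5  → R4 = 18 + 103 = 121
Final: R4 = 121

121


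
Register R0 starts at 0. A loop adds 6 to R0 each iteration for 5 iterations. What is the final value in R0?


Starting value: R0 = 0
  Iter 1: R0 = 0 + 6 = 6
  Iter 2: R0 = 6 + 6 = 12
  Iter 3: R0 = 12 + 6 = 18
  Iter 4: R0 = 18 + 6 = 24
  Iter 5: R0 = 24 + 6 = 30
Final: R0 = 30

30


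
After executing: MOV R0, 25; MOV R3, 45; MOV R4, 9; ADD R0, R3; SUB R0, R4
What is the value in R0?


Register state trace:
  MOV R0, 25  → R0 = 25
  MOV R3, 45  → R3 = 45
  MOV R4, 9  → R4 = 9
  ADD R0, R3  → R0 = 25 + 45 = 70
  SUB R0, R4  → R0 = 70 - 9 = 61
Final: R0 = 61

61


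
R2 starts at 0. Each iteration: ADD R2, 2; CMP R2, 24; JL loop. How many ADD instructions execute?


Loop trace (R2 starts at 0, target 24, step 2):
  ADD #1: R2 = 0 + 2 = 2  → 2 < 24, loop
  ADD #2: R2 = 2 + 2 = 4  → 4 < 24, loop
  ADD #3: R2 = 4 + 2 = 6  → 6 < 24, loop
  ADD #4: R2 = 6 + 2 = 8  → 8 < 24, loop
  ADD #5: R2 = 8 + 2 = 10  → 10 < 24, loop
  ADD #6: R2 = 10 + 2 = 12  → 12 < 24, loop
  ADD #7: R2 = 12 + 2 = 14  → 14 < 24, loop
  ADD #8: R2 = 14 + 2 = 16  → 16 < 24, loop
  ADD #9: R2 = 16 + 2 = 18  → 18 < 24, loop
  ADD #10: R2 = 18 + 2 = 20  → 20 < 24, loop
  ADD #11: R2 = 20 + 2 = 22  → 22 < 24, loop
  ADD #12: R2 = 22 + 2 = 24  → 24 >= 24, exit
Total ADD instructions: 12

12


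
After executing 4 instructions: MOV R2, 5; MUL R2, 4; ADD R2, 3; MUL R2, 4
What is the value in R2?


Register state trace:
  MOV R2, 5  → R2 = 5
  MUL R2, 4  → R2 = 5 * 4 = 20
  ADD R2, 3  → R2 = 20 + 3 = 23
  MUL R2, 4  → R2 = 23 * 4 = 92
Final: R2 = 92

92


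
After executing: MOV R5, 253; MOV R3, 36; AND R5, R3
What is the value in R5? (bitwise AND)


Register state trace:
  MOV R5, 253  → R5 = 253 (0b11111101)
  MOV R3, 36  → R3 = 36 (0b00100100)
  AND R5, R3  → R5 = 253 AND 36 = 36 (0b00100100)
Final: R5 = 36

36


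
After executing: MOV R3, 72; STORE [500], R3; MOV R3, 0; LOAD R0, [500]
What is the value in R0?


Register and memory trace:
  MOV R3, 72  → R3 = 72
  STORE [500], R3  → mem[500] = 72
  MOV R3, 0  → R3 = 0
  LOAD R0, [500]  → R0 = mem[500] = 72
Final: R0 = 72

72


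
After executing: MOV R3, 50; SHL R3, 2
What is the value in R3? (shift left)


Register state trace:
  MOV R3, 50  → R3 = 50
  SHL R3, 2  → R3 = 50 << 2 = 50 * 2^2 = 200
Final: R3 = 200

200


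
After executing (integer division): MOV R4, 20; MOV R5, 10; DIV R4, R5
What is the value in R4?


Register state trace:
  MOV R4, 20  → R4 = 20
  MOV R5, 10  → R5 = 10
  DIV R4, R5  → R4 = 20 // 10 = 2
Final: R4 = 2

2


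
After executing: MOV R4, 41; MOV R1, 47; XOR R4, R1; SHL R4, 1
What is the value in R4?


Register state trace:
  MOV R4, 41  → R4 = 41 (0b00101001)
  MOV R1, 47  → R1 = 47 (0b00101111)
  XOR R4, R1  → R4 = 41 XOR 47 = 6 (0b00000110)
  SHL R4, 1  → R4 = 6 << 1 = 12
Final: R4 = 12

12


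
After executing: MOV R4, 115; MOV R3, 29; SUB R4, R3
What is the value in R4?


Register state trace:
  MOV R4, 115  → R4 = 115
  MOV R3, 29  → R3 = 29
  SUB R4, R3  → R4 = 115 - 29 = 86
Final: R4 = 86

86


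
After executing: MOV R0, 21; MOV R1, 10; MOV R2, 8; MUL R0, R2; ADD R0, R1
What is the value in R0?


Register state trace:
  MOV R0, 21  → R0 = 21
  MOV R1, 10  → R1 = 10
  MOV R2, 8  → R2 = 8
  MUL R0, R2  → R0 = 21 * 8 = 168
  ADD R0, R1  → R0 = 168 + 10 = 178
Final: R0 = 178

178


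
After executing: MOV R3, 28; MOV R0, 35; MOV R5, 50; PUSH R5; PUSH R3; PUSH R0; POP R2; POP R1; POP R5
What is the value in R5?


Stack trace (top is rightmost):
  MOV R3, 28  → R3 = 28
  MOV R0, 35  → R0 = 35
  MOV R5, 50  → R5 = 50
  PUSH R5  → stack: [50]
  PUSH R3  → stack: [50, 28]
  PUSH R0  → stack: [50, 28, 35]
  POP R2  → R2 = 35, stack: [50, 28]
  POP R1  → R1 = 28, stack: [50]
  POP R5  → R5 = 50, stack: []
Final: R5 = 50

50


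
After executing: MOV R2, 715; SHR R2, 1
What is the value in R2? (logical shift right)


Register state trace:
  MOV R2, 715  → R2 = 715
  SHR R2, 1  → R2 = 715 >> 1 = 715 // 2^1 = 357
Final: R2 = 357

357


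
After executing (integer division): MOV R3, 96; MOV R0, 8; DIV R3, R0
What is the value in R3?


Register state trace:
  MOV R3, 96  → R3 = 96
  MOV R0, 8  → R0 = 8
  DIV R3, R0  → R3 = 96 // 8 = 12
Final: R3 = 12

12


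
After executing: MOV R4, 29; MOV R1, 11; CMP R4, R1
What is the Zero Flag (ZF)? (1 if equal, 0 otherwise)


Register state trace:
  MOV R4, 29  → R4 = 29
  MOV R1, 11  → R1 = 11
  CMP R4, R1  → computes 29 - 11 = 18
  Result is nonzero, so values are not equal
ZF = 0

0


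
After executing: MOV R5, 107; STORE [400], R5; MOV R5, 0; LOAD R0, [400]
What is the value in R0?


Register and memory trace:
  MOV R5, 107  → R5 = 107
  STORE [400], R5  → mem[400] = 107
  MOV R5, 0  → R5 = 0
  LOAD R0, [400]  → R0 = mem[400] = 107
Final: R0 = 107

107


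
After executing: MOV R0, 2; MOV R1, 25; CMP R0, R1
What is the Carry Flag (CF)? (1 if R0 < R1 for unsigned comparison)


Register state trace:
  MOV R0, 2  → R0 = 2
  MOV R1, 25  → R1 = 25
  CMP R0, R1  → unsigned 2 - 25: borrow occurs
  2 < 25, so CF = 1
CF = 1

1


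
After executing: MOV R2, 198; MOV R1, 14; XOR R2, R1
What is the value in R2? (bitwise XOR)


Register state trace:
  MOV R2, 198  → R2 = 198 (0b11000110)
  MOV R1, 14  → R1 = 14 (0b00001110)
  XOR R2, R1  → R2 = 198 XOR 14 = 200 (0b11001000)
Final: R2 = 200

200


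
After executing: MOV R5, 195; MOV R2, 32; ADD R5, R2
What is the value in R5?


Register state trace:
  MOV R5, 195  → R5 = 195
  MOV R2, 32  → R2 = 32
  ADD R5, R2  → R5 = 195 + 32 = 227
Final: R5 = 227

227


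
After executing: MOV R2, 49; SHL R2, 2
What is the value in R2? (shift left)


Register state trace:
  MOV R2, 49  → R2 = 49
  SHL R2, 2  → R2 = 49 << 2 = 49 * 2^2 = 196
Final: R2 = 196

196


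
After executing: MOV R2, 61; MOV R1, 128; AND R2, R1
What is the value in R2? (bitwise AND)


Register state trace:
  MOV R2, 61  → R2 = 61 (0b00111101)
  MOV R1, 128  → R1 = 128 (0b10000000)
  AND R2, R1  → R2 = 61 AND 128 = 0 (0b00000000)
Final: R2 = 0

0


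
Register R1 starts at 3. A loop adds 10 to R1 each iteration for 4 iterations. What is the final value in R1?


Starting value: R1 = 3
  Iter 1: R1 = 3 + 10 = 13
  Iter 2: R1 = 13 + 10 = 23
  Iter 3: R1 = 23 + 10 = 33
  Iter 4: R1 = 33 + 10 = 43
Final: R1 = 43

43


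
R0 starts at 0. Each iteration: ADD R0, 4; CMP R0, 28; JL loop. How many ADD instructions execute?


Loop trace (R0 starts at 0, target 28, step 4):
  ADD #1: R0 = 0 + 4 = 4  → 4 < 28, loop
  ADD #2: R0 = 4 + 4 = 8  → 8 < 28, loop
  ADD #3: R0 = 8 + 4 = 12  → 12 < 28, loop
  ADD #4: R0 = 12 + 4 = 16  → 16 < 28, loop
  ADD #5: R0 = 16 + 4 = 20  → 20 < 28, loop
  ADD #6: R0 = 20 + 4 = 24  → 24 < 28, loop
  ADD #7: R0 = 24 + 4 = 28  → 28 >= 28, exit
Total ADD instructions: 7

7


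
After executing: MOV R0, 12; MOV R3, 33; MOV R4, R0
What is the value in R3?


Register state trace:
  MOV R0, 12  → R0 = 12
  MOV R3, 33  → R3 = 33
  MOV R4, R0  → R4 = 12
Final: R3 = 33

33


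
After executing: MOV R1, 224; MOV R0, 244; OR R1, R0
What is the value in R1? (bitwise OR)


Register state trace:
  MOV R1, 224  → R1 = 224 (0b11100000)
  MOV R0, 244  → R0 = 244 (0b11110100)
  OR R1, R0   → R1 = 224 OR 244 = 244 (0b11110100)
Final: R1 = 244

244


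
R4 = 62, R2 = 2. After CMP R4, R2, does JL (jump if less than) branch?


Trace:
  R4 = 62, R2 = 2
  CMP R4, R2  → compares 62 vs 2
  JL checks: is 62 less than 2?
  62 > 2, so condition is false
Branch taken: No

No


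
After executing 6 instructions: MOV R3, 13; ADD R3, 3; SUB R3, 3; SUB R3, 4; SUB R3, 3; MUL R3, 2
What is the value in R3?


Register state trace:
  MOV R3, 13  → R3 = 13
  ADD R3, 3  → R3 = 13 + 3 = 16
  SUB R3, 3  → R3 = 16 - 3 = 13
  SUB R3, 4  → R3 = 13 - 4 = 9
  SUB R3, 3  → R3 = 9 - 3 = 6
  MUL R3, 2  → R3 = 6 * 2 = 12
Final: R3 = 12

12


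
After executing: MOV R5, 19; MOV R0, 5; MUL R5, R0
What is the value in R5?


Register state trace:
  MOV R5, 19  → R5 = 19
  MOV R0, 5  → R0 = 5
  MUL R5, R0  → R5 = 19 * 5 = 95
Final: R5 = 95

95


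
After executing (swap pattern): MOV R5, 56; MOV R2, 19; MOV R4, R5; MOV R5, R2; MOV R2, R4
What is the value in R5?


Register state trace (swap pattern):
  MOV R5, 56  → R5 = 56
  MOV R2, 19  → R2 = 19
  MOV R4, R5  → R4 = 56  (save R5)
  MOV R5, R2  → R5 = 19  (R5 gets R2's value)
  MOV R2, R4  → R2 = 56  (R2 gets saved value)
Final: R5 = 19

19


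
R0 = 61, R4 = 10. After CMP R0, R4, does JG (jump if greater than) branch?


Trace:
  R0 = 61, R4 = 10
  CMP R0, R4  → compares 61 vs 10
  JG checks: is 61 greater than 10?
  61 > 10, so condition is true
Branch taken: Yes

Yes


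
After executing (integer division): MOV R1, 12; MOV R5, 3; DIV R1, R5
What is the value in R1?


Register state trace:
  MOV R1, 12  → R1 = 12
  MOV R5, 3  → R5 = 3
  DIV R1, R5  → R1 = 12 // 3 = 4
Final: R1 = 4

4


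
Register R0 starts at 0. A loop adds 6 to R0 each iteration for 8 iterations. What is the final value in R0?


Starting value: R0 = 0
  Iter 1: R0 = 0 + 6 = 6
  Iter 2: R0 = 6 + 6 = 12
  Iter 3: R0 = 12 + 6 = 18
  Iter 4: R0 = 18 + 6 = 24
  Iter 5: R0 = 24 + 6 = 30
  Iter 6: R0 = 30 + 6 = 36
  Iter 7: R0 = 36 + 6 = 42
  Iter 8: R0 = 42 + 6 = 48
Final: R0 = 48

48


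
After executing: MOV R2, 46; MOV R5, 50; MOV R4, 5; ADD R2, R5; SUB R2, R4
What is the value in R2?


Register state trace:
  MOV R2, 46  → R2 = 46
  MOV R5, 50  → R5 = 50
  MOV R4, 5  → R4 = 5
  ADD R2, R5  → R2 = 46 + 50 = 96
  SUB R2, R4  → R2 = 96 - 5 = 91
Final: R2 = 91

91


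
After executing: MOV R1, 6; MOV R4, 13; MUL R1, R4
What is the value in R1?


Register state trace:
  MOV R1, 6  → R1 = 6
  MOV R4, 13  → R4 = 13
  MUL R1, R4  → R1 = 6 * 13 = 78
Final: R1 = 78

78


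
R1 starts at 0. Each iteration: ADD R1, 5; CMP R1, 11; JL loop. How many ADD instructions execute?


Loop trace (R1 starts at 0, target 11, step 5):
  ADD #1: R1 = 0 + 5 = 5  → 5 < 11, loop
  ADD #2: R1 = 5 + 5 = 10  → 10 < 11, loop
  ADD #3: R1 = 10 + 5 = 15  → 15 >= 11, exit
Total ADD instructions: 3

3


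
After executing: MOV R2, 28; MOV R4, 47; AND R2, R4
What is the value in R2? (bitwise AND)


Register state trace:
  MOV R2, 28  → R2 = 28 (0b00011100)
  MOV R4, 47  → R4 = 47 (0b00101111)
  AND R2, R4  → R2 = 28 AND 47 = 12 (0b00001100)
Final: R2 = 12

12


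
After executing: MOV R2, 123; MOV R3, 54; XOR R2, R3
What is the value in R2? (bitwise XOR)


Register state trace:
  MOV R2, 123  → R2 = 123 (0b01111011)
  MOV R3, 54  → R3 = 54 (0b00110110)
  XOR R2, R3  → R2 = 123 XOR 54 = 77 (0b01001101)
Final: R2 = 77

77


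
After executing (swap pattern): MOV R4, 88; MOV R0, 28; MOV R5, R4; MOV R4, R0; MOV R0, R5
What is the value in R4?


Register state trace (swap pattern):
  MOV R4, 88  → R4 = 88
  MOV R0, 28  → R0 = 28
  MOV R5, R4  → R5 = 88  (save R4)
  MOV R4, R0  → R4 = 28  (R4 gets R0's value)
  MOV R0, R5  → R0 = 88  (R0 gets saved value)
Final: R4 = 28

28


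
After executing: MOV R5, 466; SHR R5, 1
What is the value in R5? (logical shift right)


Register state trace:
  MOV R5, 466  → R5 = 466
  SHR R5, 1  → R5 = 466 >> 1 = 466 // 2^1 = 233
Final: R5 = 233

233


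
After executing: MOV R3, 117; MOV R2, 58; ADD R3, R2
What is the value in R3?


Register state trace:
  MOV R3, 117  → R3 = 117
  MOV R2, 58  → R2 = 58
  ADD R3, R2  → R3 = 117 + 58 = 175
Final: R3 = 175

175


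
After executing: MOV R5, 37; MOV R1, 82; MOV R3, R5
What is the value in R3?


Register state trace:
  MOV R5, 37  → R5 = 37
  MOV R1, 82  → R1 = 82
  MOV R3, R5  → R3 = 37
Final: R3 = 37

37


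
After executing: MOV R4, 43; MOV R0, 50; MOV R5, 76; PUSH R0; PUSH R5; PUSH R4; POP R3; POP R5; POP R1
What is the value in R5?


Stack trace (top is rightmost):
  MOV R4, 43  → R4 = 43
  MOV R0, 50  → R0 = 50
  MOV R5, 76  → R5 = 76
  PUSH R0  → stack: [50]
  PUSH R5  → stack: [50, 76]
  PUSH R4  → stack: [50, 76, 43]
  POP R3  → R3 = 43, stack: [50, 76]
  POP R5  → R5 = 76, stack: [50]
  POP R1  → R1 = 50, stack: []
Final: R5 = 76

76


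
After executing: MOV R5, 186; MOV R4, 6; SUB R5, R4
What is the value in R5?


Register state trace:
  MOV R5, 186  → R5 = 186
  MOV R4, 6  → R4 = 6
  SUB R5, R4  → R5 = 186 - 6 = 180
Final: R5 = 180

180


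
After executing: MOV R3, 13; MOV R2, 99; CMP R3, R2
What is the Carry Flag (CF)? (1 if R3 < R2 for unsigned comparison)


Register state trace:
  MOV R3, 13  → R3 = 13
  MOV R2, 99  → R2 = 99
  CMP R3, R2  → unsigned 13 - 99: borrow occurs
  13 < 99, so CF = 1
CF = 1

1


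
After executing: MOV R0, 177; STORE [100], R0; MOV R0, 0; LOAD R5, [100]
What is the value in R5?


Register and memory trace:
  MOV R0, 177  → R0 = 177
  STORE [100], R0  → mem[100] = 177
  MOV R0, 0  → R0 = 0
  LOAD R5, [100]  → R5 = mem[100] = 177
Final: R5 = 177

177


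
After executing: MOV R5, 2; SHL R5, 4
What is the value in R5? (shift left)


Register state trace:
  MOV R5, 2  → R5 = 2
  SHL R5, 4  → R5 = 2 << 4 = 2 * 2^4 = 32
Final: R5 = 32

32


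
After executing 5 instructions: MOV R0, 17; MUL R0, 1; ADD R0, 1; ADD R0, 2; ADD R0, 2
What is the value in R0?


Register state trace:
  MOV R0, 17  → R0 = 17
  MUL R0, 1  → R0 = 17 * 1 = 17
  ADD R0, 1  → R0 = 17 + 1 = 18
  ADD R0, 2  → R0 = 18 + 2 = 20
  ADD R0, 2  → R0 = 20 + 2 = 22
Final: R0 = 22

22


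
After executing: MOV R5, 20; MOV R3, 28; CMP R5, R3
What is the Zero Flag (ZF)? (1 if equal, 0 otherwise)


Register state trace:
  MOV R5, 20  → R5 = 20
  MOV R3, 28  → R3 = 28
  CMP R5, R3  → computes 20 - 28 = -8
  Result is nonzero, so values are not equal
ZF = 0

0


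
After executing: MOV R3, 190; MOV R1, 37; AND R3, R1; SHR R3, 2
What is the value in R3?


Register state trace:
  MOV R3, 190  → R3 = 190 (0b10111110)
  MOV R1, 37  → R1 = 37 (0b00100101)
  AND R3, R1  → R3 = 190 AND 37 = 36 (0b00100100)
  SHR R3, 2  → R3 = 36 >> 2 = 9
Final: R3 = 9

9


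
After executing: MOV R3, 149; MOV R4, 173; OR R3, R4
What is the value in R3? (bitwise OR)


Register state trace:
  MOV R3, 149  → R3 = 149 (0b10010101)
  MOV R4, 173  → R4 = 173 (0b10101101)
  OR R3, R4   → R3 = 149 OR 173 = 189 (0b10111101)
Final: R3 = 189

189


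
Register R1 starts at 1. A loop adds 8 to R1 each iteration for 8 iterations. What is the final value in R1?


Starting value: R1 = 1
  Iter 1: R1 = 1 + 8 = 9
  Iter 2: R1 = 9 + 8 = 17
  Iter 3: R1 = 17 + 8 = 25
  Iter 4: R1 = 25 + 8 = 33
  Iter 5: R1 = 33 + 8 = 41
  Iter 6: R1 = 41 + 8 = 49
  Iter 7: R1 = 49 + 8 = 57
  Iter 8: R1 = 57 + 8 = 65
Final: R1 = 65

65


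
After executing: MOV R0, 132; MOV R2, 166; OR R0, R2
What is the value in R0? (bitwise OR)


Register state trace:
  MOV R0, 132  → R0 = 132 (0b10000100)
  MOV R2, 166  → R2 = 166 (0b10100110)
  OR R0, R2   → R0 = 132 OR 166 = 166 (0b10100110)
Final: R0 = 166

166


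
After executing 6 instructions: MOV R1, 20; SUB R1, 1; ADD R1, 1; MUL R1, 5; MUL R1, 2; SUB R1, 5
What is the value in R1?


Register state trace:
  MOV R1, 20  → R1 = 20
  SUB R1, 1  → R1 = 20 - 1 = 19
  ADD R1, 1  → R1 = 19 + 1 = 20
  MUL R1, 5  → R1 = 20 * 5 = 100
  MUL R1, 2  → R1 = 100 * 2 = 200
  SUB R1, 5  → R1 = 200 - 5 = 195
Final: R1 = 195

195


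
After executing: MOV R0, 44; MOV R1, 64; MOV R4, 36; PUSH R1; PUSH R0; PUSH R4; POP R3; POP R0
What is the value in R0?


Stack trace (top is rightmost):
  MOV R0, 44  → R0 = 44
  MOV R1, 64  → R1 = 64
  MOV R4, 36  → R4 = 36
  PUSH R1  → stack: [64]
  PUSH R0  → stack: [64, 44]
  PUSH R4  → stack: [64, 44, 36]
  POP R3  → R3 = 36, stack: [64, 44]
  POP R0  → R0 = 44, stack: [64]
Final: R0 = 44

44


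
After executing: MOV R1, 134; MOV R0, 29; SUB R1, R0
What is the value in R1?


Register state trace:
  MOV R1, 134  → R1 = 134
  MOV R0, 29  → R0 = 29
  SUB R1, R0  → R1 = 134 - 29 = 105
Final: R1 = 105

105


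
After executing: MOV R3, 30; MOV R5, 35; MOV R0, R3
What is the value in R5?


Register state trace:
  MOV R3, 30  → R3 = 30
  MOV R5, 35  → R5 = 35
  MOV R0, R3  → R0 = 30
Final: R5 = 35

35


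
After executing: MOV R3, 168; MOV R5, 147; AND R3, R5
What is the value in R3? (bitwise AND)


Register state trace:
  MOV R3, 168  → R3 = 168 (0b10101000)
  MOV R5, 147  → R5 = 147 (0b10010011)
  AND R3, R5  → R3 = 168 AND 147 = 128 (0b10000000)
Final: R3 = 128

128


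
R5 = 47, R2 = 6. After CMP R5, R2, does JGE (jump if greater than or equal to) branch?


Trace:
  R5 = 47, R2 = 6
  CMP R5, R2  → compares 47 vs 6
  JGE checks: is 47 greater than or equal to 6?
  47 > 6, so condition is true
Branch taken: Yes

Yes


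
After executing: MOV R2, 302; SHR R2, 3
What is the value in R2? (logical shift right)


Register state trace:
  MOV R2, 302  → R2 = 302
  SHR R2, 3  → R2 = 302 >> 3 = 302 // 2^3 = 37
Final: R2 = 37

37


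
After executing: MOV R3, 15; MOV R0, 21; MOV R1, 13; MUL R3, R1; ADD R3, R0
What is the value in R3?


Register state trace:
  MOV R3, 15  → R3 = 15
  MOV R0, 21  → R0 = 21
  MOV R1, 13  → R1 = 13
  MUL R3, R1  → R3 = 15 * 13 = 195
  ADD R3, R0  → R3 = 195 + 21 = 216
Final: R3 = 216

216


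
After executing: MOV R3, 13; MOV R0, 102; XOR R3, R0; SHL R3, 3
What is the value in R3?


Register state trace:
  MOV R3, 13  → R3 = 13 (0b00001101)
  MOV R0, 102  → R0 = 102 (0b01100110)
  XOR R3, R0  → R3 = 13 XOR 102 = 107 (0b01101011)
  SHL R3, 3  → R3 = 107 << 3 = 856
Final: R3 = 856

856


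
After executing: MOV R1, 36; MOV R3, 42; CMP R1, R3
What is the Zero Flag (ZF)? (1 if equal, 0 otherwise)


Register state trace:
  MOV R1, 36  → R1 = 36
  MOV R3, 42  → R3 = 42
  CMP R1, R3  → computes 36 - 42 = -6
  Result is nonzero, so values are not equal
ZF = 0

0


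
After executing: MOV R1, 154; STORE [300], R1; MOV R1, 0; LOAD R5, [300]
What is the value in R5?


Register and memory trace:
  MOV R1, 154  → R1 = 154
  STORE [300], R1  → mem[300] = 154
  MOV R1, 0  → R1 = 0
  LOAD R5, [300]  → R5 = mem[300] = 154
Final: R5 = 154

154


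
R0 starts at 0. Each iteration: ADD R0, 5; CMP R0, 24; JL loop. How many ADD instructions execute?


Loop trace (R0 starts at 0, target 24, step 5):
  ADD #1: R0 = 0 + 5 = 5  → 5 < 24, loop
  ADD #2: R0 = 5 + 5 = 10  → 10 < 24, loop
  ADD #3: R0 = 10 + 5 = 15  → 15 < 24, loop
  ADD #4: R0 = 15 + 5 = 20  → 20 < 24, loop
  ADD #5: R0 = 20 + 5 = 25  → 25 >= 24, exit
Total ADD instructions: 5

5


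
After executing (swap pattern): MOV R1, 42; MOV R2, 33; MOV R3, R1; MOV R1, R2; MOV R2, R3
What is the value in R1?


Register state trace (swap pattern):
  MOV R1, 42  → R1 = 42
  MOV R2, 33  → R2 = 33
  MOV R3, R1  → R3 = 42  (save R1)
  MOV R1, R2  → R1 = 33  (R1 gets R2's value)
  MOV R2, R3  → R2 = 42  (R2 gets saved value)
Final: R1 = 33

33


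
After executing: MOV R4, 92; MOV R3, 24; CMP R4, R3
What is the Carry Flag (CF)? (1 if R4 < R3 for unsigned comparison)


Register state trace:
  MOV R4, 92  → R4 = 92
  MOV R3, 24  → R3 = 24
  CMP R4, R3  → unsigned 92 - 24: no borrow
  92 >= 24, so CF = 0
CF = 0

0


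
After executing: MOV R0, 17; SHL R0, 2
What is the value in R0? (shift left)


Register state trace:
  MOV R0, 17  → R0 = 17
  SHL R0, 2  → R0 = 17 << 2 = 17 * 2^2 = 68
Final: R0 = 68

68


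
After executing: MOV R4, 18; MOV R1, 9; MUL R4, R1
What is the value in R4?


Register state trace:
  MOV R4, 18  → R4 = 18
  MOV R1, 9  → R1 = 9
  MUL R4, R1  → R4 = 18 * 9 = 162
Final: R4 = 162

162


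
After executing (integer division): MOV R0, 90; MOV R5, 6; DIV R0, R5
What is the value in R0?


Register state trace:
  MOV R0, 90  → R0 = 90
  MOV R5, 6  → R5 = 6
  DIV R0, R5  → R0 = 90 // 6 = 15
Final: R0 = 15

15


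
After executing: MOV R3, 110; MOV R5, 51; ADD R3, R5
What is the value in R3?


Register state trace:
  MOV R3, 110  → R3 = 110
  MOV R5, 51  → R5 = 51
  ADD R3, R5  → R3 = 110 + 51 = 161
Final: R3 = 161

161


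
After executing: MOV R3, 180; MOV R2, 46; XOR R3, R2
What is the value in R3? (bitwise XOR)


Register state trace:
  MOV R3, 180  → R3 = 180 (0b10110100)
  MOV R2, 46  → R2 = 46 (0b00101110)
  XOR R3, R2  → R3 = 180 XOR 46 = 154 (0b10011010)
Final: R3 = 154

154


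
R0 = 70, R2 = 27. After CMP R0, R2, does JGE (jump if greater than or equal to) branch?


Trace:
  R0 = 70, R2 = 27
  CMP R0, R2  → compares 70 vs 27
  JGE checks: is 70 greater than or equal to 27?
  70 > 27, so condition is true
Branch taken: Yes

Yes


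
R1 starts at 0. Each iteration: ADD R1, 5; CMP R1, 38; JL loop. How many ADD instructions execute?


Loop trace (R1 starts at 0, target 38, step 5):
  ADD #1: R1 = 0 + 5 = 5  → 5 < 38, loop
  ADD #2: R1 = 5 + 5 = 10  → 10 < 38, loop
  ADD #3: R1 = 10 + 5 = 15  → 15 < 38, loop
  ADD #4: R1 = 15 + 5 = 20  → 20 < 38, loop
  ADD #5: R1 = 20 + 5 = 25  → 25 < 38, loop
  ADD #6: R1 = 25 + 5 = 30  → 30 < 38, loop
  ADD #7: R1 = 30 + 5 = 35  → 35 < 38, loop
  ADD #8: R1 = 35 + 5 = 40  → 40 >= 38, exit
Total ADD instructions: 8

8


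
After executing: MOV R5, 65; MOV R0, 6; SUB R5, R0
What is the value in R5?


Register state trace:
  MOV R5, 65  → R5 = 65
  MOV R0, 6  → R0 = 6
  SUB R5, R0  → R5 = 65 - 6 = 59
Final: R5 = 59

59


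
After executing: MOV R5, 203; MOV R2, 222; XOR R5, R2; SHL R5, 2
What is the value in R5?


Register state trace:
  MOV R5, 203  → R5 = 203 (0b11001011)
  MOV R2, 222  → R2 = 222 (0b11011110)
  XOR R5, R2  → R5 = 203 XOR 222 = 21 (0b00010101)
  SHL R5, 2  → R5 = 21 << 2 = 84
Final: R5 = 84

84


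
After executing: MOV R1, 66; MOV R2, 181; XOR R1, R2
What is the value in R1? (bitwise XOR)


Register state trace:
  MOV R1, 66  → R1 = 66 (0b01000010)
  MOV R2, 181  → R2 = 181 (0b10110101)
  XOR R1, R2  → R1 = 66 XOR 181 = 247 (0b11110111)
Final: R1 = 247

247


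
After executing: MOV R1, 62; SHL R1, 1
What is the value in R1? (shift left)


Register state trace:
  MOV R1, 62  → R1 = 62
  SHL R1, 1  → R1 = 62 << 1 = 62 * 2^1 = 124
Final: R1 = 124

124


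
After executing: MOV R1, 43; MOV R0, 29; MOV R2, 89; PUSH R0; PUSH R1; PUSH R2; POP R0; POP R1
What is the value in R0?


Stack trace (top is rightmost):
  MOV R1, 43  → R1 = 43
  MOV R0, 29  → R0 = 29
  MOV R2, 89  → R2 = 89
  PUSH R0  → stack: [29]
  PUSH R1  → stack: [29, 43]
  PUSH R2  → stack: [29, 43, 89]
  POP R0  → R0 = 89, stack: [29, 43]
  POP R1  → R1 = 43, stack: [29]
Final: R0 = 89

89


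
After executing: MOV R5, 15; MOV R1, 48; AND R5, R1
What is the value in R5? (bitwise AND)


Register state trace:
  MOV R5, 15  → R5 = 15 (0b00001111)
  MOV R1, 48  → R1 = 48 (0b00110000)
  AND R5, R1  → R5 = 15 AND 48 = 0 (0b00000000)
Final: R5 = 0

0


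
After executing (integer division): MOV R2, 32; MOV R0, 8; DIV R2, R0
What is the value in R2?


Register state trace:
  MOV R2, 32  → R2 = 32
  MOV R0, 8  → R0 = 8
  DIV R2, R0  → R2 = 32 // 8 = 4
Final: R2 = 4

4


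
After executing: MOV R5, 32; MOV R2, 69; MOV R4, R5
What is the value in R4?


Register state trace:
  MOV R5, 32  → R5 = 32
  MOV R2, 69  → R2 = 69
  MOV R4, R5  → R4 = 32
Final: R4 = 32

32


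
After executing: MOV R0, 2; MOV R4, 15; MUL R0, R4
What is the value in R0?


Register state trace:
  MOV R0, 2  → R0 = 2
  MOV R4, 15  → R4 = 15
  MUL R0, R4  → R0 = 2 * 15 = 30
Final: R0 = 30

30


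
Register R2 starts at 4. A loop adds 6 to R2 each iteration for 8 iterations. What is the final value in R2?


Starting value: R2 = 4
  Iter 1: R2 = 4 + 6 = 10
  Iter 2: R2 = 10 + 6 = 16
  Iter 3: R2 = 16 + 6 = 22
  Iter 4: R2 = 22 + 6 = 28
  Iter 5: R2 = 28 + 6 = 34
  Iter 6: R2 = 34 + 6 = 40
  Iter 7: R2 = 40 + 6 = 46
  Iter 8: R2 = 46 + 6 = 52
Final: R2 = 52

52


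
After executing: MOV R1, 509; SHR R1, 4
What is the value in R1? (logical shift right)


Register state trace:
  MOV R1, 509  → R1 = 509
  SHR R1, 4  → R1 = 509 >> 4 = 509 // 2^4 = 31
Final: R1 = 31

31
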